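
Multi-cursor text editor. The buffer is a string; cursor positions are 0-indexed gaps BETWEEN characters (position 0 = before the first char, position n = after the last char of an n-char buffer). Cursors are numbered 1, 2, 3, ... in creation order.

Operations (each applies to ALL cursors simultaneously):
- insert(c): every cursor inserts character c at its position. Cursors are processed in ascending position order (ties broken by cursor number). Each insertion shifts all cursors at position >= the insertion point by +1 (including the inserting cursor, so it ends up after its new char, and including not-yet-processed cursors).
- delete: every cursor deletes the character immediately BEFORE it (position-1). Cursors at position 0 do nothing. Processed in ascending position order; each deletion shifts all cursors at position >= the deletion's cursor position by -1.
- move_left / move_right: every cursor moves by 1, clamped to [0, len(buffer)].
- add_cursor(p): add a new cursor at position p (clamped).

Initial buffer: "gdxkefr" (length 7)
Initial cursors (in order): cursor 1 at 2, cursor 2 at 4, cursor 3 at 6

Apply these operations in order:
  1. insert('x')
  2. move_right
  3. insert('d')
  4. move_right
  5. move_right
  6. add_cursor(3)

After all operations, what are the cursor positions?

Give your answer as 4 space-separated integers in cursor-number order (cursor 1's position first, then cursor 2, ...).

Answer: 7 11 13 3

Derivation:
After op 1 (insert('x')): buffer="gdxxkxefxr" (len 10), cursors c1@3 c2@6 c3@9, authorship ..1..2..3.
After op 2 (move_right): buffer="gdxxkxefxr" (len 10), cursors c1@4 c2@7 c3@10, authorship ..1..2..3.
After op 3 (insert('d')): buffer="gdxxdkxedfxrd" (len 13), cursors c1@5 c2@9 c3@13, authorship ..1.1.2.2.3.3
After op 4 (move_right): buffer="gdxxdkxedfxrd" (len 13), cursors c1@6 c2@10 c3@13, authorship ..1.1.2.2.3.3
After op 5 (move_right): buffer="gdxxdkxedfxrd" (len 13), cursors c1@7 c2@11 c3@13, authorship ..1.1.2.2.3.3
After op 6 (add_cursor(3)): buffer="gdxxdkxedfxrd" (len 13), cursors c4@3 c1@7 c2@11 c3@13, authorship ..1.1.2.2.3.3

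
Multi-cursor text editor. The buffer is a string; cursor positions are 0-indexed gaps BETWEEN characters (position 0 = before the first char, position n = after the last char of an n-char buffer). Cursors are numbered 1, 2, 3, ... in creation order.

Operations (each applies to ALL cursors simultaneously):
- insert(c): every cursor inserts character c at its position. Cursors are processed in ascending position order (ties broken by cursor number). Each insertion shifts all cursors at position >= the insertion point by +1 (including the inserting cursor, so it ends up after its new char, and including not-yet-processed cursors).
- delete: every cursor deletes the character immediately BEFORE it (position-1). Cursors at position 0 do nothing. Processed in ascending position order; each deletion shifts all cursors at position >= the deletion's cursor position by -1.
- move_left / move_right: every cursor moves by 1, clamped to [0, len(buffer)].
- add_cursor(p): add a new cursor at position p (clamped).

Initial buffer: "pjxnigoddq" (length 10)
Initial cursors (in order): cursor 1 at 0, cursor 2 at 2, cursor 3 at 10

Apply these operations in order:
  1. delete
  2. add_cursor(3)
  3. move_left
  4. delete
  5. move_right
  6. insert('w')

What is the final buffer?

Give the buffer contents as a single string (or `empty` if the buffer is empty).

After op 1 (delete): buffer="pxnigodd" (len 8), cursors c1@0 c2@1 c3@8, authorship ........
After op 2 (add_cursor(3)): buffer="pxnigodd" (len 8), cursors c1@0 c2@1 c4@3 c3@8, authorship ........
After op 3 (move_left): buffer="pxnigodd" (len 8), cursors c1@0 c2@0 c4@2 c3@7, authorship ........
After op 4 (delete): buffer="pnigod" (len 6), cursors c1@0 c2@0 c4@1 c3@5, authorship ......
After op 5 (move_right): buffer="pnigod" (len 6), cursors c1@1 c2@1 c4@2 c3@6, authorship ......
After op 6 (insert('w')): buffer="pwwnwigodw" (len 10), cursors c1@3 c2@3 c4@5 c3@10, authorship .12.4....3

Answer: pwwnwigodw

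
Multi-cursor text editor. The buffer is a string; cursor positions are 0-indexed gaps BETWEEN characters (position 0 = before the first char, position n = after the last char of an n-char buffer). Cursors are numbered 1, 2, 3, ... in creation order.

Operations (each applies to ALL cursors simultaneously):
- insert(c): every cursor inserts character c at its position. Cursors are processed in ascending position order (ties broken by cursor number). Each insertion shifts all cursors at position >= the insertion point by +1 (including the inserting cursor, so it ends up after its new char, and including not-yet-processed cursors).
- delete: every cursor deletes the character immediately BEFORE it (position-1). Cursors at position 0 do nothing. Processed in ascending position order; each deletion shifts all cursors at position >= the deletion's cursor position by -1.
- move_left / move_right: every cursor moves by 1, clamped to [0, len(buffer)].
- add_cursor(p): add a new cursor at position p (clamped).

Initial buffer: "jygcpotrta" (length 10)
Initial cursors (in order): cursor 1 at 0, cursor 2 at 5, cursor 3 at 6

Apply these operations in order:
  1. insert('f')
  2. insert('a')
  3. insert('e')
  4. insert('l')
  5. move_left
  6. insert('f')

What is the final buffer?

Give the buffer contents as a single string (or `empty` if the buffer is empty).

After op 1 (insert('f')): buffer="fjygcpfoftrta" (len 13), cursors c1@1 c2@7 c3@9, authorship 1.....2.3....
After op 2 (insert('a')): buffer="fajygcpfaofatrta" (len 16), cursors c1@2 c2@9 c3@12, authorship 11.....22.33....
After op 3 (insert('e')): buffer="faejygcpfaeofaetrta" (len 19), cursors c1@3 c2@11 c3@15, authorship 111.....222.333....
After op 4 (insert('l')): buffer="faeljygcpfaelofaeltrta" (len 22), cursors c1@4 c2@13 c3@18, authorship 1111.....2222.3333....
After op 5 (move_left): buffer="faeljygcpfaelofaeltrta" (len 22), cursors c1@3 c2@12 c3@17, authorship 1111.....2222.3333....
After op 6 (insert('f')): buffer="faefljygcpfaeflofaefltrta" (len 25), cursors c1@4 c2@14 c3@20, authorship 11111.....22222.33333....

Answer: faefljygcpfaeflofaefltrta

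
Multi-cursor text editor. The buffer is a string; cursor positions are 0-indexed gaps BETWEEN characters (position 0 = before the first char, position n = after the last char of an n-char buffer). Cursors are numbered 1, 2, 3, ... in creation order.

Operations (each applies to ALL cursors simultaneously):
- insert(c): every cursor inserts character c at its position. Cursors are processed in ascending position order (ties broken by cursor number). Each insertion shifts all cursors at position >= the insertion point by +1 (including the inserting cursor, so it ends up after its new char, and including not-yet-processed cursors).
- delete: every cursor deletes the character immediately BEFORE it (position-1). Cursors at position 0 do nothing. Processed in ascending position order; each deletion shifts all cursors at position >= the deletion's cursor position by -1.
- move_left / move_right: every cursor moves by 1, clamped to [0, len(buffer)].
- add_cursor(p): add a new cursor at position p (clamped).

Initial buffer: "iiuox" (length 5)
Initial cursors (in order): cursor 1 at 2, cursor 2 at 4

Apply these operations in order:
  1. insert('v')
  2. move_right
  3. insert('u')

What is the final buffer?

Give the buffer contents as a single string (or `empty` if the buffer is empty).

After op 1 (insert('v')): buffer="iivuovx" (len 7), cursors c1@3 c2@6, authorship ..1..2.
After op 2 (move_right): buffer="iivuovx" (len 7), cursors c1@4 c2@7, authorship ..1..2.
After op 3 (insert('u')): buffer="iivuuovxu" (len 9), cursors c1@5 c2@9, authorship ..1.1.2.2

Answer: iivuuovxu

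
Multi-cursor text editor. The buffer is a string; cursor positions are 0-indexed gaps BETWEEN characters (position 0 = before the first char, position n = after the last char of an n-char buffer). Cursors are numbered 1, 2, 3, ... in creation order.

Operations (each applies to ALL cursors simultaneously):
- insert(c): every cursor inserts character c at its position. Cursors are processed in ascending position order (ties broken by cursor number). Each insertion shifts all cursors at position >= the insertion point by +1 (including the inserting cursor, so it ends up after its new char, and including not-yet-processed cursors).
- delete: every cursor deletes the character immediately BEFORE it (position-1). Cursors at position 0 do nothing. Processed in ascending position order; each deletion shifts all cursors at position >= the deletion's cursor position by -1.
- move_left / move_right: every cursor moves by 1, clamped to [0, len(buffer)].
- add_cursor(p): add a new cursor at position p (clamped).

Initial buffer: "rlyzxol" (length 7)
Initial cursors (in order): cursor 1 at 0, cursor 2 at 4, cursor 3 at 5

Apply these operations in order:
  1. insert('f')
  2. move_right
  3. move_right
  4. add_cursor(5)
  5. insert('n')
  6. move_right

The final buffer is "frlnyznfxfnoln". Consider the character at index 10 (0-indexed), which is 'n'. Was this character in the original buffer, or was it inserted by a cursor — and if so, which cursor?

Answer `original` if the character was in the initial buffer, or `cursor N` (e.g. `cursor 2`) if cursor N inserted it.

After op 1 (insert('f')): buffer="frlyzfxfol" (len 10), cursors c1@1 c2@6 c3@8, authorship 1....2.3..
After op 2 (move_right): buffer="frlyzfxfol" (len 10), cursors c1@2 c2@7 c3@9, authorship 1....2.3..
After op 3 (move_right): buffer="frlyzfxfol" (len 10), cursors c1@3 c2@8 c3@10, authorship 1....2.3..
After op 4 (add_cursor(5)): buffer="frlyzfxfol" (len 10), cursors c1@3 c4@5 c2@8 c3@10, authorship 1....2.3..
After op 5 (insert('n')): buffer="frlnyznfxfnoln" (len 14), cursors c1@4 c4@7 c2@11 c3@14, authorship 1..1..42.32..3
After op 6 (move_right): buffer="frlnyznfxfnoln" (len 14), cursors c1@5 c4@8 c2@12 c3@14, authorship 1..1..42.32..3
Authorship (.=original, N=cursor N): 1 . . 1 . . 4 2 . 3 2 . . 3
Index 10: author = 2

Answer: cursor 2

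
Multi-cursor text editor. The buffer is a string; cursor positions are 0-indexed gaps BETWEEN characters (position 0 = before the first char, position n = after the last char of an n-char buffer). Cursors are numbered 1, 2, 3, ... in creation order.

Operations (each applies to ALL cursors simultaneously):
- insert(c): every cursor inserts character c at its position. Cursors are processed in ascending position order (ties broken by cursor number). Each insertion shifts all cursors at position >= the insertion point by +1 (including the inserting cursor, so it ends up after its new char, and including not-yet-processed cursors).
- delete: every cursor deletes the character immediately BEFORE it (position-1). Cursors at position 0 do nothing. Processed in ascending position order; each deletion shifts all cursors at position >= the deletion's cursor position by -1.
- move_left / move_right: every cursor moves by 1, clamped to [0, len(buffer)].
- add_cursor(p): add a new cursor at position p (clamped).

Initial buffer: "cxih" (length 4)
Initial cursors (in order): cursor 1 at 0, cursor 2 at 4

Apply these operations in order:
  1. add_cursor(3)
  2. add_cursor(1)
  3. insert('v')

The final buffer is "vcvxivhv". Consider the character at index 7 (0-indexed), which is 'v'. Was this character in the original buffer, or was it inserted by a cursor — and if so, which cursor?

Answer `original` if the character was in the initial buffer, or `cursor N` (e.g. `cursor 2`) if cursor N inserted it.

After op 1 (add_cursor(3)): buffer="cxih" (len 4), cursors c1@0 c3@3 c2@4, authorship ....
After op 2 (add_cursor(1)): buffer="cxih" (len 4), cursors c1@0 c4@1 c3@3 c2@4, authorship ....
After op 3 (insert('v')): buffer="vcvxivhv" (len 8), cursors c1@1 c4@3 c3@6 c2@8, authorship 1.4..3.2
Authorship (.=original, N=cursor N): 1 . 4 . . 3 . 2
Index 7: author = 2

Answer: cursor 2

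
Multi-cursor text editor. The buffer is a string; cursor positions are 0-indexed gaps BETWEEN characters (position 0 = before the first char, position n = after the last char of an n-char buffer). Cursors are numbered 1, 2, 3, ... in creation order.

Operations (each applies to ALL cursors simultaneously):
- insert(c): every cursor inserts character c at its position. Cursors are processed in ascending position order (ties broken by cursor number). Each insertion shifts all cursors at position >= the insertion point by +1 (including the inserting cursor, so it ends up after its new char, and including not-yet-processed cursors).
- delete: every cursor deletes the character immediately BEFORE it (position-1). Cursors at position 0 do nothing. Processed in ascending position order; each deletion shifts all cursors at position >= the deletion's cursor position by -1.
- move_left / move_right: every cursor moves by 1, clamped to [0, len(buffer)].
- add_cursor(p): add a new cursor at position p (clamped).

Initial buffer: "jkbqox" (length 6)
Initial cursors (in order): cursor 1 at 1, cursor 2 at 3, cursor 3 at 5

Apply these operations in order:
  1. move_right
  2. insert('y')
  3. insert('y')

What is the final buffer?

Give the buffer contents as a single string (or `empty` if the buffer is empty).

Answer: jkyybqyyoxyy

Derivation:
After op 1 (move_right): buffer="jkbqox" (len 6), cursors c1@2 c2@4 c3@6, authorship ......
After op 2 (insert('y')): buffer="jkybqyoxy" (len 9), cursors c1@3 c2@6 c3@9, authorship ..1..2..3
After op 3 (insert('y')): buffer="jkyybqyyoxyy" (len 12), cursors c1@4 c2@8 c3@12, authorship ..11..22..33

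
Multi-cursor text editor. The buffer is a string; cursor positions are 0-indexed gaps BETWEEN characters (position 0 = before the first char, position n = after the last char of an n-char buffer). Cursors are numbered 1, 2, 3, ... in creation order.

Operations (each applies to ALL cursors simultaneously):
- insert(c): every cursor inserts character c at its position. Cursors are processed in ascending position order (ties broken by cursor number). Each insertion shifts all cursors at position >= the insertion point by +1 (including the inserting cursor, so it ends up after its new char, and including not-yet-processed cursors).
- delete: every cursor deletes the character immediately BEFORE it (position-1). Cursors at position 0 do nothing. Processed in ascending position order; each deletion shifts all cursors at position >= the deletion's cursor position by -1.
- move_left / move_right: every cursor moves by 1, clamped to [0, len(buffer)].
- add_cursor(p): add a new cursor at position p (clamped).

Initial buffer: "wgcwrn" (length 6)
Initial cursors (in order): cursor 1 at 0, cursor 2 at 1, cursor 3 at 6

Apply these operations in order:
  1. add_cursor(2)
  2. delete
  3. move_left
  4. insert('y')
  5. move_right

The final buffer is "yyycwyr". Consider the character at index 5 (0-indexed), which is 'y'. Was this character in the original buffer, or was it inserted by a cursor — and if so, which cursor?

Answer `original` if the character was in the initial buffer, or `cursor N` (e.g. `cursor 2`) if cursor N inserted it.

Answer: cursor 3

Derivation:
After op 1 (add_cursor(2)): buffer="wgcwrn" (len 6), cursors c1@0 c2@1 c4@2 c3@6, authorship ......
After op 2 (delete): buffer="cwr" (len 3), cursors c1@0 c2@0 c4@0 c3@3, authorship ...
After op 3 (move_left): buffer="cwr" (len 3), cursors c1@0 c2@0 c4@0 c3@2, authorship ...
After op 4 (insert('y')): buffer="yyycwyr" (len 7), cursors c1@3 c2@3 c4@3 c3@6, authorship 124..3.
After op 5 (move_right): buffer="yyycwyr" (len 7), cursors c1@4 c2@4 c4@4 c3@7, authorship 124..3.
Authorship (.=original, N=cursor N): 1 2 4 . . 3 .
Index 5: author = 3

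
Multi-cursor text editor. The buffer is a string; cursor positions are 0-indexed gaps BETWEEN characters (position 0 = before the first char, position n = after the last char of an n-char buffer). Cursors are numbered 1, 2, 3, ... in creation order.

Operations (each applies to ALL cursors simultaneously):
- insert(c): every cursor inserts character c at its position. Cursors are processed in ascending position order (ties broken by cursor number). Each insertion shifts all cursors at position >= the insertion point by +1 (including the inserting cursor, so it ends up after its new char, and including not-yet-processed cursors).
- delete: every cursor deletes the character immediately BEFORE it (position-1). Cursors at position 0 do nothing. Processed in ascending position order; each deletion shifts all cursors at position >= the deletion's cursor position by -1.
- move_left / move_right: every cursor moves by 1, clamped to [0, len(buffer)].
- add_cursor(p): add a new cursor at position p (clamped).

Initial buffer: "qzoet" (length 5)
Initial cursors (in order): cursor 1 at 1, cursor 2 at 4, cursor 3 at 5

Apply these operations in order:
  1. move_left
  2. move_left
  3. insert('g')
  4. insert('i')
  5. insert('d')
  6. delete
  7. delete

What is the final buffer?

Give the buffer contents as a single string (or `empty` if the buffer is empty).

After op 1 (move_left): buffer="qzoet" (len 5), cursors c1@0 c2@3 c3@4, authorship .....
After op 2 (move_left): buffer="qzoet" (len 5), cursors c1@0 c2@2 c3@3, authorship .....
After op 3 (insert('g')): buffer="gqzgoget" (len 8), cursors c1@1 c2@4 c3@6, authorship 1..2.3..
After op 4 (insert('i')): buffer="giqzgiogiet" (len 11), cursors c1@2 c2@6 c3@9, authorship 11..22.33..
After op 5 (insert('d')): buffer="gidqzgidogidet" (len 14), cursors c1@3 c2@8 c3@12, authorship 111..222.333..
After op 6 (delete): buffer="giqzgiogiet" (len 11), cursors c1@2 c2@6 c3@9, authorship 11..22.33..
After op 7 (delete): buffer="gqzgoget" (len 8), cursors c1@1 c2@4 c3@6, authorship 1..2.3..

Answer: gqzgoget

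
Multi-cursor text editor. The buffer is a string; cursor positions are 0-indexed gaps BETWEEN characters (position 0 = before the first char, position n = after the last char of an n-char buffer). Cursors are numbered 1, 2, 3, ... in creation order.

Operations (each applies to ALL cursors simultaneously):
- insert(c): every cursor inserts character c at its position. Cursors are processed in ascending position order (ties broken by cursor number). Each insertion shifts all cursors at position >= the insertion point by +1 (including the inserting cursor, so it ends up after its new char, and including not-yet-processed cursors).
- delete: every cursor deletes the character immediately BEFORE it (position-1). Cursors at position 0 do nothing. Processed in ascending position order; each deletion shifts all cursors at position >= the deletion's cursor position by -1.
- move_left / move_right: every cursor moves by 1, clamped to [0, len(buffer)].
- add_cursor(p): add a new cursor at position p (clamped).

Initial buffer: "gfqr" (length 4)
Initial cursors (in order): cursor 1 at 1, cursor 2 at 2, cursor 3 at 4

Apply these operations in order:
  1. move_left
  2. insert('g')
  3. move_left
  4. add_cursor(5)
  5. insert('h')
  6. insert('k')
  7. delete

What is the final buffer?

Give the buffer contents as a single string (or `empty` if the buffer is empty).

After op 1 (move_left): buffer="gfqr" (len 4), cursors c1@0 c2@1 c3@3, authorship ....
After op 2 (insert('g')): buffer="gggfqgr" (len 7), cursors c1@1 c2@3 c3@6, authorship 1.2..3.
After op 3 (move_left): buffer="gggfqgr" (len 7), cursors c1@0 c2@2 c3@5, authorship 1.2..3.
After op 4 (add_cursor(5)): buffer="gggfqgr" (len 7), cursors c1@0 c2@2 c3@5 c4@5, authorship 1.2..3.
After op 5 (insert('h')): buffer="hgghgfqhhgr" (len 11), cursors c1@1 c2@4 c3@9 c4@9, authorship 11.22..343.
After op 6 (insert('k')): buffer="hkgghkgfqhhkkgr" (len 15), cursors c1@2 c2@6 c3@13 c4@13, authorship 111.222..34343.
After op 7 (delete): buffer="hgghgfqhhgr" (len 11), cursors c1@1 c2@4 c3@9 c4@9, authorship 11.22..343.

Answer: hgghgfqhhgr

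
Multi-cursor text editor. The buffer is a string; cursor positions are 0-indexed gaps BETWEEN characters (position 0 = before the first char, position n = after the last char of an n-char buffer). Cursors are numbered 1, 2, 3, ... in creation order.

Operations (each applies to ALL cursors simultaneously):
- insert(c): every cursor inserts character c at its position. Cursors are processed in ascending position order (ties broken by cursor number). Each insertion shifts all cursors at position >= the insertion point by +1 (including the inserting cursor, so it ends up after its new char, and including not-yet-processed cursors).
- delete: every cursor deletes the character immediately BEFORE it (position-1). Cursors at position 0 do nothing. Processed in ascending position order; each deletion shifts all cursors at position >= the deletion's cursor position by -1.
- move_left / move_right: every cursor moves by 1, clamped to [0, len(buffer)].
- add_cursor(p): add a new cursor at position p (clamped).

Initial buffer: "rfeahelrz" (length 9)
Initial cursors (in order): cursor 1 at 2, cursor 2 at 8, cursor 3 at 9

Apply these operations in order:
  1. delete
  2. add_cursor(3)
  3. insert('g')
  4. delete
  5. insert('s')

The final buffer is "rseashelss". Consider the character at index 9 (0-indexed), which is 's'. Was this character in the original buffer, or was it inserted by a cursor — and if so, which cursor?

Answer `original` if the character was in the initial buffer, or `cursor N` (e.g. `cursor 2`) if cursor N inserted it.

After op 1 (delete): buffer="reahel" (len 6), cursors c1@1 c2@6 c3@6, authorship ......
After op 2 (add_cursor(3)): buffer="reahel" (len 6), cursors c1@1 c4@3 c2@6 c3@6, authorship ......
After op 3 (insert('g')): buffer="rgeaghelgg" (len 10), cursors c1@2 c4@5 c2@10 c3@10, authorship .1..4...23
After op 4 (delete): buffer="reahel" (len 6), cursors c1@1 c4@3 c2@6 c3@6, authorship ......
After op 5 (insert('s')): buffer="rseashelss" (len 10), cursors c1@2 c4@5 c2@10 c3@10, authorship .1..4...23
Authorship (.=original, N=cursor N): . 1 . . 4 . . . 2 3
Index 9: author = 3

Answer: cursor 3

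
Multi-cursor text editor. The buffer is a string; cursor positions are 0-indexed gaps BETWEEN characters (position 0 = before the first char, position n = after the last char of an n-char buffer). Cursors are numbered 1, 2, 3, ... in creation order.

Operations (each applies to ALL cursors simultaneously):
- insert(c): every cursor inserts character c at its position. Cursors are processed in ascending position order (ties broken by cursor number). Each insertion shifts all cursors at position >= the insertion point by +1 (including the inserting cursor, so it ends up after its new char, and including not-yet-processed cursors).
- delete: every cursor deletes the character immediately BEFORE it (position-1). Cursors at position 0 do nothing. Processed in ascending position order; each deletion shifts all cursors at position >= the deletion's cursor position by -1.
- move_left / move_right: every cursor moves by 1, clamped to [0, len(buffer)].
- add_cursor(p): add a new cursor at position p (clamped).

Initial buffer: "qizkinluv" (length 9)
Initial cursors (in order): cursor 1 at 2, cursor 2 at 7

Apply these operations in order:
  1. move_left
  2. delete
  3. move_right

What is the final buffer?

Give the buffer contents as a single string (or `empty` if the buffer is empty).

Answer: izkiluv

Derivation:
After op 1 (move_left): buffer="qizkinluv" (len 9), cursors c1@1 c2@6, authorship .........
After op 2 (delete): buffer="izkiluv" (len 7), cursors c1@0 c2@4, authorship .......
After op 3 (move_right): buffer="izkiluv" (len 7), cursors c1@1 c2@5, authorship .......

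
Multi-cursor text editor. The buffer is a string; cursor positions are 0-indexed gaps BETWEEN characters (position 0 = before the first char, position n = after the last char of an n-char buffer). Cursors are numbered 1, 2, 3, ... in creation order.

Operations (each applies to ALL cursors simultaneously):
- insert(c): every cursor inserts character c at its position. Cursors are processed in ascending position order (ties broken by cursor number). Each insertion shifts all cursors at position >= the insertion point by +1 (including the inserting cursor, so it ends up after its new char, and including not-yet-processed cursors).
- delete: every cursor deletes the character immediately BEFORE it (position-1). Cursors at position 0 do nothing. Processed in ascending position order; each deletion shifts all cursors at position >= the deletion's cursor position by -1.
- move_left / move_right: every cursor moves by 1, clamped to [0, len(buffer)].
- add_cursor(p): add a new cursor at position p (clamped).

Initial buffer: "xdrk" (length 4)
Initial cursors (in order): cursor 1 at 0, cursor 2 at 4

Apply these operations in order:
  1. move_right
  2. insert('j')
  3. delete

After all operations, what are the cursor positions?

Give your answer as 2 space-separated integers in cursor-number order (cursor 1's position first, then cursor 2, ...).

Answer: 1 4

Derivation:
After op 1 (move_right): buffer="xdrk" (len 4), cursors c1@1 c2@4, authorship ....
After op 2 (insert('j')): buffer="xjdrkj" (len 6), cursors c1@2 c2@6, authorship .1...2
After op 3 (delete): buffer="xdrk" (len 4), cursors c1@1 c2@4, authorship ....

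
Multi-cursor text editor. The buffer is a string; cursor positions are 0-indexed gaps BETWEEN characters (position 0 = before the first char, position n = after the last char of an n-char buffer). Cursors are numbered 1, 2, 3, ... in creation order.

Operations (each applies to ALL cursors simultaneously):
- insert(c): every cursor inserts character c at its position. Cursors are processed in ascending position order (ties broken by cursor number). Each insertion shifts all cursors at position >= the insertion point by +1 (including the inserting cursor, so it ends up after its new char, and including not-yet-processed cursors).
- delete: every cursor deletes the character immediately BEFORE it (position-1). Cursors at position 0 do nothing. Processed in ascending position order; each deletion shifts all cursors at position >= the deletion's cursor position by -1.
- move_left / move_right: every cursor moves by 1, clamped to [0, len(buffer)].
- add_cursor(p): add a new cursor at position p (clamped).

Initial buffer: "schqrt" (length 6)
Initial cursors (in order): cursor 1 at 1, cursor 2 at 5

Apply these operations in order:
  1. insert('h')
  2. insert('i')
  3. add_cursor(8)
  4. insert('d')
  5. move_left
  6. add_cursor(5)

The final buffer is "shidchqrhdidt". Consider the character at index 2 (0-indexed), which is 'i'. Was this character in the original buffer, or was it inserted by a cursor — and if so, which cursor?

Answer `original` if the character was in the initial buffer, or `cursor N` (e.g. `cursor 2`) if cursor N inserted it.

After op 1 (insert('h')): buffer="shchqrht" (len 8), cursors c1@2 c2@7, authorship .1....2.
After op 2 (insert('i')): buffer="shichqrhit" (len 10), cursors c1@3 c2@9, authorship .11....22.
After op 3 (add_cursor(8)): buffer="shichqrhit" (len 10), cursors c1@3 c3@8 c2@9, authorship .11....22.
After op 4 (insert('d')): buffer="shidchqrhdidt" (len 13), cursors c1@4 c3@10 c2@12, authorship .111....2322.
After op 5 (move_left): buffer="shidchqrhdidt" (len 13), cursors c1@3 c3@9 c2@11, authorship .111....2322.
After op 6 (add_cursor(5)): buffer="shidchqrhdidt" (len 13), cursors c1@3 c4@5 c3@9 c2@11, authorship .111....2322.
Authorship (.=original, N=cursor N): . 1 1 1 . . . . 2 3 2 2 .
Index 2: author = 1

Answer: cursor 1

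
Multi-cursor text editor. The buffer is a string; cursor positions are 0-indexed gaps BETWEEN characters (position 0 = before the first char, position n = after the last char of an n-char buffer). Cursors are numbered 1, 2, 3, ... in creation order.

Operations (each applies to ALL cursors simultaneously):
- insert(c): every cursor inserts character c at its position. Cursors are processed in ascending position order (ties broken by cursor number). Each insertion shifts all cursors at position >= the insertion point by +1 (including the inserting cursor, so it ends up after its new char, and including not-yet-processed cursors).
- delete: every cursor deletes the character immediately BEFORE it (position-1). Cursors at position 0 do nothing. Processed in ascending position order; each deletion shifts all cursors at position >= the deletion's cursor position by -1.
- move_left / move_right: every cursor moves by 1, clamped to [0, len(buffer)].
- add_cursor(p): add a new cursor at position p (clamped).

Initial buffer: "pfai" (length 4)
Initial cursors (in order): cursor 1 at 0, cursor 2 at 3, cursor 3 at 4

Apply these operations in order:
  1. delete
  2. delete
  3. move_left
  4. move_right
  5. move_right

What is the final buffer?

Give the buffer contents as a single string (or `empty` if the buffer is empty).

Answer: empty

Derivation:
After op 1 (delete): buffer="pf" (len 2), cursors c1@0 c2@2 c3@2, authorship ..
After op 2 (delete): buffer="" (len 0), cursors c1@0 c2@0 c3@0, authorship 
After op 3 (move_left): buffer="" (len 0), cursors c1@0 c2@0 c3@0, authorship 
After op 4 (move_right): buffer="" (len 0), cursors c1@0 c2@0 c3@0, authorship 
After op 5 (move_right): buffer="" (len 0), cursors c1@0 c2@0 c3@0, authorship 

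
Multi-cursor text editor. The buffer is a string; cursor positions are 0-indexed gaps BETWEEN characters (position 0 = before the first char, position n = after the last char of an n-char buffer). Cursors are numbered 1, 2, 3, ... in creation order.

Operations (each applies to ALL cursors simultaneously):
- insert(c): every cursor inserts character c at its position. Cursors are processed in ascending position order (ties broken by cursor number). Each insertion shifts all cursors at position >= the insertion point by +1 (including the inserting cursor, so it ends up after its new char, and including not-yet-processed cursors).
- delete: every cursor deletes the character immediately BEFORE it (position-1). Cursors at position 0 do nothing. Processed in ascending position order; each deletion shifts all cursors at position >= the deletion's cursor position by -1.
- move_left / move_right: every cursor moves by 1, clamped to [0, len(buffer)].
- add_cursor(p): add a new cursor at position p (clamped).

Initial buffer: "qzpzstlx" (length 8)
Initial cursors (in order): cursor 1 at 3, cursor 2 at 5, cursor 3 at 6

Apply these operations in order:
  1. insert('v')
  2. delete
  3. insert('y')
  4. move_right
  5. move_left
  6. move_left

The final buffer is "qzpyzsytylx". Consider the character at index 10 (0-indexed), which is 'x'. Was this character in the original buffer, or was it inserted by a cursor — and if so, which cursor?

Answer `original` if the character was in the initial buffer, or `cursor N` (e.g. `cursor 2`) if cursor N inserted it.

After op 1 (insert('v')): buffer="qzpvzsvtvlx" (len 11), cursors c1@4 c2@7 c3@9, authorship ...1..2.3..
After op 2 (delete): buffer="qzpzstlx" (len 8), cursors c1@3 c2@5 c3@6, authorship ........
After op 3 (insert('y')): buffer="qzpyzsytylx" (len 11), cursors c1@4 c2@7 c3@9, authorship ...1..2.3..
After op 4 (move_right): buffer="qzpyzsytylx" (len 11), cursors c1@5 c2@8 c3@10, authorship ...1..2.3..
After op 5 (move_left): buffer="qzpyzsytylx" (len 11), cursors c1@4 c2@7 c3@9, authorship ...1..2.3..
After op 6 (move_left): buffer="qzpyzsytylx" (len 11), cursors c1@3 c2@6 c3@8, authorship ...1..2.3..
Authorship (.=original, N=cursor N): . . . 1 . . 2 . 3 . .
Index 10: author = original

Answer: original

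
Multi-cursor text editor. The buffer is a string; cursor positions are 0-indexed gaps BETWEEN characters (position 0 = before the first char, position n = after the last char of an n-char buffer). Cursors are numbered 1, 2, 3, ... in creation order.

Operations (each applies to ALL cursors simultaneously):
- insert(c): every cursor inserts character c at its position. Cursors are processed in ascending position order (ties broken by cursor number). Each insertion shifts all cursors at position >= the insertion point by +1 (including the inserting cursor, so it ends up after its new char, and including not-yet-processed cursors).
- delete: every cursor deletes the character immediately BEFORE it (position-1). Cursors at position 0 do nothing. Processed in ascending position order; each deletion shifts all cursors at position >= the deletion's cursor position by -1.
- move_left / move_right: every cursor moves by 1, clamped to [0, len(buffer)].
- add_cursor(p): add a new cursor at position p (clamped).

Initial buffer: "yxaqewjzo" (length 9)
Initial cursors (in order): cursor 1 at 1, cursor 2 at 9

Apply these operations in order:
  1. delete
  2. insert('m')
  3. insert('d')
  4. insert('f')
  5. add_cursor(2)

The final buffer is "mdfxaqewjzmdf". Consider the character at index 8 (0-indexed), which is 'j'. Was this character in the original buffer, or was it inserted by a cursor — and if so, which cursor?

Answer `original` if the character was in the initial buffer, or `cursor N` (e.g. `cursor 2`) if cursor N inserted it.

After op 1 (delete): buffer="xaqewjz" (len 7), cursors c1@0 c2@7, authorship .......
After op 2 (insert('m')): buffer="mxaqewjzm" (len 9), cursors c1@1 c2@9, authorship 1.......2
After op 3 (insert('d')): buffer="mdxaqewjzmd" (len 11), cursors c1@2 c2@11, authorship 11.......22
After op 4 (insert('f')): buffer="mdfxaqewjzmdf" (len 13), cursors c1@3 c2@13, authorship 111.......222
After op 5 (add_cursor(2)): buffer="mdfxaqewjzmdf" (len 13), cursors c3@2 c1@3 c2@13, authorship 111.......222
Authorship (.=original, N=cursor N): 1 1 1 . . . . . . . 2 2 2
Index 8: author = original

Answer: original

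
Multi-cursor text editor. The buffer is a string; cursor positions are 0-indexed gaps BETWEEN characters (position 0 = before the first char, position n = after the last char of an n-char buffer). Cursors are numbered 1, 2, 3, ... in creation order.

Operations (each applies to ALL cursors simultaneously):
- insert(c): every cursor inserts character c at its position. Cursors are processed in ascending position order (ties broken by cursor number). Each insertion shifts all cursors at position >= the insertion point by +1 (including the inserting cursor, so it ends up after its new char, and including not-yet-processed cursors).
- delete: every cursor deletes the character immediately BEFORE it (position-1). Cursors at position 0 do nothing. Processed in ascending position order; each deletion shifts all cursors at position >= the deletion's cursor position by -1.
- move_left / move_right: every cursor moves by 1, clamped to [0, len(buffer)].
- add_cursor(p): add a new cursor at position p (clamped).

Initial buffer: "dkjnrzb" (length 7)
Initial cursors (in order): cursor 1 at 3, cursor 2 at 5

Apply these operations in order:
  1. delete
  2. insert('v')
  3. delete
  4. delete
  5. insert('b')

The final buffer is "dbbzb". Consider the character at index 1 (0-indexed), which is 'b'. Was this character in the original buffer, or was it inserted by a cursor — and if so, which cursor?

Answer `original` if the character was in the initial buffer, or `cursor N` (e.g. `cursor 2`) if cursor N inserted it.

Answer: cursor 1

Derivation:
After op 1 (delete): buffer="dknzb" (len 5), cursors c1@2 c2@3, authorship .....
After op 2 (insert('v')): buffer="dkvnvzb" (len 7), cursors c1@3 c2@5, authorship ..1.2..
After op 3 (delete): buffer="dknzb" (len 5), cursors c1@2 c2@3, authorship .....
After op 4 (delete): buffer="dzb" (len 3), cursors c1@1 c2@1, authorship ...
After op 5 (insert('b')): buffer="dbbzb" (len 5), cursors c1@3 c2@3, authorship .12..
Authorship (.=original, N=cursor N): . 1 2 . .
Index 1: author = 1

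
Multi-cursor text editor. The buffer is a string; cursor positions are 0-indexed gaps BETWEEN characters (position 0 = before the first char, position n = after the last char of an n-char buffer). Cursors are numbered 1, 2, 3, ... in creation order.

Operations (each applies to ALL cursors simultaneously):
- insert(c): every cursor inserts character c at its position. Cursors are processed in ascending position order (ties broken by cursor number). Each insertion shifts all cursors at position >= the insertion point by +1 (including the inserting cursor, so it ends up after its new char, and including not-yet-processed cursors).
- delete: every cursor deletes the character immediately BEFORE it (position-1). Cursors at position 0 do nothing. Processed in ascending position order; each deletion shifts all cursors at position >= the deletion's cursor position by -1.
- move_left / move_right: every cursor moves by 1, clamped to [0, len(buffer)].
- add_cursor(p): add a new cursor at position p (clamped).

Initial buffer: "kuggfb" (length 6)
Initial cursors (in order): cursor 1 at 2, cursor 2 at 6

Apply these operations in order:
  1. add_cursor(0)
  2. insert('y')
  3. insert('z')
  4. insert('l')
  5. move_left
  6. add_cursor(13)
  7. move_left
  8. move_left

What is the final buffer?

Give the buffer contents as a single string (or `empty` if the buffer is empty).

After op 1 (add_cursor(0)): buffer="kuggfb" (len 6), cursors c3@0 c1@2 c2@6, authorship ......
After op 2 (insert('y')): buffer="ykuyggfby" (len 9), cursors c3@1 c1@4 c2@9, authorship 3..1....2
After op 3 (insert('z')): buffer="yzkuyzggfbyz" (len 12), cursors c3@2 c1@6 c2@12, authorship 33..11....22
After op 4 (insert('l')): buffer="yzlkuyzlggfbyzl" (len 15), cursors c3@3 c1@8 c2@15, authorship 333..111....222
After op 5 (move_left): buffer="yzlkuyzlggfbyzl" (len 15), cursors c3@2 c1@7 c2@14, authorship 333..111....222
After op 6 (add_cursor(13)): buffer="yzlkuyzlggfbyzl" (len 15), cursors c3@2 c1@7 c4@13 c2@14, authorship 333..111....222
After op 7 (move_left): buffer="yzlkuyzlggfbyzl" (len 15), cursors c3@1 c1@6 c4@12 c2@13, authorship 333..111....222
After op 8 (move_left): buffer="yzlkuyzlggfbyzl" (len 15), cursors c3@0 c1@5 c4@11 c2@12, authorship 333..111....222

Answer: yzlkuyzlggfbyzl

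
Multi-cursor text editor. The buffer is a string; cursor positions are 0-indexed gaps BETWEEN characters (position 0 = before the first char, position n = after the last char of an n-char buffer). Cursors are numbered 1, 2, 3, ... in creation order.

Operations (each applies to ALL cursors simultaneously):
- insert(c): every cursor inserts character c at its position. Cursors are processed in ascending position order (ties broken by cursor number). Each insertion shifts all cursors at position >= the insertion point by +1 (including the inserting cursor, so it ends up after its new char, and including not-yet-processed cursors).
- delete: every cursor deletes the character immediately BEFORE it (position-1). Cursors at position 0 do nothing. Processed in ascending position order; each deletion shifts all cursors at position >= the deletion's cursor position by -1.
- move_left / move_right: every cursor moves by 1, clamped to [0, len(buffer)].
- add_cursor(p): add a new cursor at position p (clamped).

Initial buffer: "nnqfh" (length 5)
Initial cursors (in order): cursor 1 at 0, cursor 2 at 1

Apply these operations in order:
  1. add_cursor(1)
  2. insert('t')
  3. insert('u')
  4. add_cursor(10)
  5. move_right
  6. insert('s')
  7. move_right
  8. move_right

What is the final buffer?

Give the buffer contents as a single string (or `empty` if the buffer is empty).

After op 1 (add_cursor(1)): buffer="nnqfh" (len 5), cursors c1@0 c2@1 c3@1, authorship .....
After op 2 (insert('t')): buffer="tnttnqfh" (len 8), cursors c1@1 c2@4 c3@4, authorship 1.23....
After op 3 (insert('u')): buffer="tunttuunqfh" (len 11), cursors c1@2 c2@7 c3@7, authorship 11.2323....
After op 4 (add_cursor(10)): buffer="tunttuunqfh" (len 11), cursors c1@2 c2@7 c3@7 c4@10, authorship 11.2323....
After op 5 (move_right): buffer="tunttuunqfh" (len 11), cursors c1@3 c2@8 c3@8 c4@11, authorship 11.2323....
After op 6 (insert('s')): buffer="tunsttuunssqfhs" (len 15), cursors c1@4 c2@11 c3@11 c4@15, authorship 11.12323.23...4
After op 7 (move_right): buffer="tunsttuunssqfhs" (len 15), cursors c1@5 c2@12 c3@12 c4@15, authorship 11.12323.23...4
After op 8 (move_right): buffer="tunsttuunssqfhs" (len 15), cursors c1@6 c2@13 c3@13 c4@15, authorship 11.12323.23...4

Answer: tunsttuunssqfhs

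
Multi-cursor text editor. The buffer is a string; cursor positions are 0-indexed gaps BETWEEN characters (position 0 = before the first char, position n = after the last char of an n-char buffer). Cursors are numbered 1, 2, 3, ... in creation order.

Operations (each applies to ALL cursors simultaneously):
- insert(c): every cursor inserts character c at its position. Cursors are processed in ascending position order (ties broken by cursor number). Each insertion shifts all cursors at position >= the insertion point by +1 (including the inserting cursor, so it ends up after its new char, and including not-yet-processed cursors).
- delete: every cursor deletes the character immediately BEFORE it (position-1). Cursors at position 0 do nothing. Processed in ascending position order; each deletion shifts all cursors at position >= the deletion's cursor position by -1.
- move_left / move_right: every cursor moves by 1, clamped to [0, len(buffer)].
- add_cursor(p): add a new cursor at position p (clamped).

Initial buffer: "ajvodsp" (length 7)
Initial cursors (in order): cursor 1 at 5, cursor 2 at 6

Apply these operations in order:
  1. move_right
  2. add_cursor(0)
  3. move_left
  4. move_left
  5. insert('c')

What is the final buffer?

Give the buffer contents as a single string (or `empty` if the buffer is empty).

Answer: cajvocdcsp

Derivation:
After op 1 (move_right): buffer="ajvodsp" (len 7), cursors c1@6 c2@7, authorship .......
After op 2 (add_cursor(0)): buffer="ajvodsp" (len 7), cursors c3@0 c1@6 c2@7, authorship .......
After op 3 (move_left): buffer="ajvodsp" (len 7), cursors c3@0 c1@5 c2@6, authorship .......
After op 4 (move_left): buffer="ajvodsp" (len 7), cursors c3@0 c1@4 c2@5, authorship .......
After op 5 (insert('c')): buffer="cajvocdcsp" (len 10), cursors c3@1 c1@6 c2@8, authorship 3....1.2..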